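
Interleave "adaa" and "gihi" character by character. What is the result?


Interleaving "adaa" and "gihi":
  Position 0: 'a' from first, 'g' from second => "ag"
  Position 1: 'd' from first, 'i' from second => "di"
  Position 2: 'a' from first, 'h' from second => "ah"
  Position 3: 'a' from first, 'i' from second => "ai"
Result: agdiahai

agdiahai


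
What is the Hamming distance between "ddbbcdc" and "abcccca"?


Comparing "ddbbcdc" and "abcccca" position by position:
  Position 0: 'd' vs 'a' => differ
  Position 1: 'd' vs 'b' => differ
  Position 2: 'b' vs 'c' => differ
  Position 3: 'b' vs 'c' => differ
  Position 4: 'c' vs 'c' => same
  Position 5: 'd' vs 'c' => differ
  Position 6: 'c' vs 'a' => differ
Total differences (Hamming distance): 6

6


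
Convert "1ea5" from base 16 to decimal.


Input: "1ea5" in base 16
Positional expansion:
  Digit '1' (value 1) x 16^3 = 4096
  Digit 'e' (value 14) x 16^2 = 3584
  Digit 'a' (value 10) x 16^1 = 160
  Digit '5' (value 5) x 16^0 = 5
Sum = 7845

7845


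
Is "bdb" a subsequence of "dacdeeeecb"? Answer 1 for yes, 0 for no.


Check if "bdb" is a subsequence of "dacdeeeecb"
Greedy scan:
  Position 0 ('d'): no match needed
  Position 1 ('a'): no match needed
  Position 2 ('c'): no match needed
  Position 3 ('d'): no match needed
  Position 4 ('e'): no match needed
  Position 5 ('e'): no match needed
  Position 6 ('e'): no match needed
  Position 7 ('e'): no match needed
  Position 8 ('c'): no match needed
  Position 9 ('b'): matches sub[0] = 'b'
Only matched 1/3 characters => not a subsequence

0


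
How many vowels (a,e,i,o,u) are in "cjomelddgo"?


Input: cjomelddgo
Checking each character:
  'c' at position 0: consonant
  'j' at position 1: consonant
  'o' at position 2: vowel (running total: 1)
  'm' at position 3: consonant
  'e' at position 4: vowel (running total: 2)
  'l' at position 5: consonant
  'd' at position 6: consonant
  'd' at position 7: consonant
  'g' at position 8: consonant
  'o' at position 9: vowel (running total: 3)
Total vowels: 3

3


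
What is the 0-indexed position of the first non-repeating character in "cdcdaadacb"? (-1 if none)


Input: cdcdaadacb
Character frequencies:
  'a': 3
  'b': 1
  'c': 3
  'd': 3
Scanning left to right for freq == 1:
  Position 0 ('c'): freq=3, skip
  Position 1 ('d'): freq=3, skip
  Position 2 ('c'): freq=3, skip
  Position 3 ('d'): freq=3, skip
  Position 4 ('a'): freq=3, skip
  Position 5 ('a'): freq=3, skip
  Position 6 ('d'): freq=3, skip
  Position 7 ('a'): freq=3, skip
  Position 8 ('c'): freq=3, skip
  Position 9 ('b'): unique! => answer = 9

9


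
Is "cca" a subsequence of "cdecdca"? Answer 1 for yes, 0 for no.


Check if "cca" is a subsequence of "cdecdca"
Greedy scan:
  Position 0 ('c'): matches sub[0] = 'c'
  Position 1 ('d'): no match needed
  Position 2 ('e'): no match needed
  Position 3 ('c'): matches sub[1] = 'c'
  Position 4 ('d'): no match needed
  Position 5 ('c'): no match needed
  Position 6 ('a'): matches sub[2] = 'a'
All 3 characters matched => is a subsequence

1


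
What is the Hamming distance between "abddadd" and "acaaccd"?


Comparing "abddadd" and "acaaccd" position by position:
  Position 0: 'a' vs 'a' => same
  Position 1: 'b' vs 'c' => differ
  Position 2: 'd' vs 'a' => differ
  Position 3: 'd' vs 'a' => differ
  Position 4: 'a' vs 'c' => differ
  Position 5: 'd' vs 'c' => differ
  Position 6: 'd' vs 'd' => same
Total differences (Hamming distance): 5

5


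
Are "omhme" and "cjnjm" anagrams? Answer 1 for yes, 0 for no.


Strings: "omhme", "cjnjm"
Sorted first:  ehmmo
Sorted second: cjjmn
Differ at position 0: 'e' vs 'c' => not anagrams

0


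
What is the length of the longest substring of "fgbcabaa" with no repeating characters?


Input: "fgbcabaa"
Sliding window (track last position of each char):
  Position 0 ('f'): window [0,0] length 1 -- new best
  Position 1 ('g'): window [0,1] length 2 -- new best
  Position 2 ('b'): window [0,2] length 3 -- new best
  Position 3 ('c'): window [0,3] length 4 -- new best
  Position 4 ('a'): window [0,4] length 5 -- new best
  Position 5 ('b'): repeat (last at 2), move window start to 3
  Position 5 ('b'): window [3,5] length 3
  Position 6 ('a'): repeat (last at 4), move window start to 5
  Position 6 ('a'): window [5,6] length 2
  Position 7 ('a'): repeat (last at 6), move window start to 7
  Position 7 ('a'): window [7,7] length 1
Longest substring with no repeats: "fgbca" with length 5

5


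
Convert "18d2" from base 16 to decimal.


Input: "18d2" in base 16
Positional expansion:
  Digit '1' (value 1) x 16^3 = 4096
  Digit '8' (value 8) x 16^2 = 2048
  Digit 'd' (value 13) x 16^1 = 208
  Digit '2' (value 2) x 16^0 = 2
Sum = 6354

6354


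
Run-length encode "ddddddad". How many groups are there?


Input: ddddddad
Scanning for consecutive runs:
  Group 1: 'd' x 6 (positions 0-5)
  Group 2: 'a' x 1 (positions 6-6)
  Group 3: 'd' x 1 (positions 7-7)
Total groups: 3

3


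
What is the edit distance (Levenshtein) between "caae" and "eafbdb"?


Computing edit distance: "caae" -> "eafbdb"
DP table:
           e    a    f    b    d    b
      0    1    2    3    4    5    6
  c   1    1    2    3    4    5    6
  a   2    2    1    2    3    4    5
  a   3    3    2    2    3    4    5
  e   4    3    3    3    3    4    5
Edit distance = dp[4][6] = 5

5


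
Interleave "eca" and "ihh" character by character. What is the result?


Interleaving "eca" and "ihh":
  Position 0: 'e' from first, 'i' from second => "ei"
  Position 1: 'c' from first, 'h' from second => "ch"
  Position 2: 'a' from first, 'h' from second => "ah"
Result: eichah

eichah


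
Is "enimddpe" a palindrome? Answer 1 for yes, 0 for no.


Input: enimddpe
Reversed: epddmine
  Compare pos 0 ('e') with pos 7 ('e'): match
  Compare pos 1 ('n') with pos 6 ('p'): MISMATCH
  Compare pos 2 ('i') with pos 5 ('d'): MISMATCH
  Compare pos 3 ('m') with pos 4 ('d'): MISMATCH
Result: not a palindrome

0


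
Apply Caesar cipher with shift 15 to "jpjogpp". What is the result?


Caesar cipher: shift "jpjogpp" by 15
  'j' (pos 9) + 15 = pos 24 = 'y'
  'p' (pos 15) + 15 = pos 4 = 'e'
  'j' (pos 9) + 15 = pos 24 = 'y'
  'o' (pos 14) + 15 = pos 3 = 'd'
  'g' (pos 6) + 15 = pos 21 = 'v'
  'p' (pos 15) + 15 = pos 4 = 'e'
  'p' (pos 15) + 15 = pos 4 = 'e'
Result: yeydvee

yeydvee


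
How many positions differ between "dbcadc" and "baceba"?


Comparing "dbcadc" and "baceba" position by position:
  Position 0: 'd' vs 'b' => DIFFER
  Position 1: 'b' vs 'a' => DIFFER
  Position 2: 'c' vs 'c' => same
  Position 3: 'a' vs 'e' => DIFFER
  Position 4: 'd' vs 'b' => DIFFER
  Position 5: 'c' vs 'a' => DIFFER
Positions that differ: 5

5


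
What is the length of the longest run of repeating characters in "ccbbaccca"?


Input: "ccbbaccca"
Scanning for longest run:
  Position 1 ('c'): continues run of 'c', length=2
  Position 2 ('b'): new char, reset run to 1
  Position 3 ('b'): continues run of 'b', length=2
  Position 4 ('a'): new char, reset run to 1
  Position 5 ('c'): new char, reset run to 1
  Position 6 ('c'): continues run of 'c', length=2
  Position 7 ('c'): continues run of 'c', length=3
  Position 8 ('a'): new char, reset run to 1
Longest run: 'c' with length 3

3


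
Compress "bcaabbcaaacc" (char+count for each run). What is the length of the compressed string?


Input: bcaabbcaaacc
Runs:
  'b' x 1 => "b1"
  'c' x 1 => "c1"
  'a' x 2 => "a2"
  'b' x 2 => "b2"
  'c' x 1 => "c1"
  'a' x 3 => "a3"
  'c' x 2 => "c2"
Compressed: "b1c1a2b2c1a3c2"
Compressed length: 14

14


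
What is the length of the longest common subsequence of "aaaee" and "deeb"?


LCS of "aaaee" and "deeb"
DP table:
           d    e    e    b
      0    0    0    0    0
  a   0    0    0    0    0
  a   0    0    0    0    0
  a   0    0    0    0    0
  e   0    0    1    1    1
  e   0    0    1    2    2
LCS length = dp[5][4] = 2

2


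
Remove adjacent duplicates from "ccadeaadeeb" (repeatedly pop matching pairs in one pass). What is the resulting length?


Input: ccadeaadeeb
Stack-based adjacent duplicate removal:
  Read 'c': push. Stack: c
  Read 'c': matches stack top 'c' => pop. Stack: (empty)
  Read 'a': push. Stack: a
  Read 'd': push. Stack: ad
  Read 'e': push. Stack: ade
  Read 'a': push. Stack: adea
  Read 'a': matches stack top 'a' => pop. Stack: ade
  Read 'd': push. Stack: aded
  Read 'e': push. Stack: adede
  Read 'e': matches stack top 'e' => pop. Stack: aded
  Read 'b': push. Stack: adedb
Final stack: "adedb" (length 5)

5


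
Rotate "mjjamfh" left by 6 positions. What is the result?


Input: "mjjamfh", rotate left by 6
First 6 characters: "mjjamf"
Remaining characters: "h"
Concatenate remaining + first: "h" + "mjjamf" = "hmjjamf"

hmjjamf


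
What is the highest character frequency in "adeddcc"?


Input: adeddcc
Character counts:
  'a': 1
  'c': 2
  'd': 3
  'e': 1
Maximum frequency: 3

3


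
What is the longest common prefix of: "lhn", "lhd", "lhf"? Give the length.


Words: lhn, lhd, lhf
  Position 0: all 'l' => match
  Position 1: all 'h' => match
  Position 2: ('n', 'd', 'f') => mismatch, stop
LCP = "lh" (length 2)

2


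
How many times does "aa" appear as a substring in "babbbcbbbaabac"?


Searching for "aa" in "babbbcbbbaabac"
Scanning each position:
  Position 0: "ba" => no
  Position 1: "ab" => no
  Position 2: "bb" => no
  Position 3: "bb" => no
  Position 4: "bc" => no
  Position 5: "cb" => no
  Position 6: "bb" => no
  Position 7: "bb" => no
  Position 8: "ba" => no
  Position 9: "aa" => MATCH
  Position 10: "ab" => no
  Position 11: "ba" => no
  Position 12: "ac" => no
Total occurrences: 1

1


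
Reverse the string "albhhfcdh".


Input: albhhfcdh
Reading characters right to left:
  Position 8: 'h'
  Position 7: 'd'
  Position 6: 'c'
  Position 5: 'f'
  Position 4: 'h'
  Position 3: 'h'
  Position 2: 'b'
  Position 1: 'l'
  Position 0: 'a'
Reversed: hdcfhhbla

hdcfhhbla


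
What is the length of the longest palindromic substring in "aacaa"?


Input: "aacaa"
Checking substrings for palindromes:
  [0:5] "aacaa" (len 5) => palindrome
  [1:4] "aca" (len 3) => palindrome
  [0:2] "aa" (len 2) => palindrome
  [3:5] "aa" (len 2) => palindrome
Longest palindromic substring: "aacaa" with length 5

5


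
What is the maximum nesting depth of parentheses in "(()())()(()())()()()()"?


Input: "(()())()(()())()()()()"
Tracking depth:
  Position 0 '(': depth becomes 1
  Position 1 '(': depth becomes 2
  Position 2 ')': depth becomes 1
  Position 3 '(': depth becomes 2
  Position 4 ')': depth becomes 1
  Position 5 ')': depth becomes 0
  Position 6 '(': depth becomes 1
  Position 7 ')': depth becomes 0
  Position 8 '(': depth becomes 1
  Position 9 '(': depth becomes 2
  Position 10 ')': depth becomes 1
  Position 11 '(': depth becomes 2
  Position 12 ')': depth becomes 1
  Position 13 ')': depth becomes 0
  Position 14 '(': depth becomes 1
  Position 15 ')': depth becomes 0
  Position 16 '(': depth becomes 1
  Position 17 ')': depth becomes 0
  Position 18 '(': depth becomes 1
  Position 19 ')': depth becomes 0
  Position 20 '(': depth becomes 1
  Position 21 ')': depth becomes 0
Maximum depth reached: 2

2


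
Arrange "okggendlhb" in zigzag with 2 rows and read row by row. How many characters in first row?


Zigzag "okggendlhb" into 2 rows:
Placing characters:
  'o' => row 0
  'k' => row 1
  'g' => row 0
  'g' => row 1
  'e' => row 0
  'n' => row 1
  'd' => row 0
  'l' => row 1
  'h' => row 0
  'b' => row 1
Rows:
  Row 0: "ogedh"
  Row 1: "kgnlb"
First row length: 5

5


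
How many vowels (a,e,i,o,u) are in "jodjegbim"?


Input: jodjegbim
Checking each character:
  'j' at position 0: consonant
  'o' at position 1: vowel (running total: 1)
  'd' at position 2: consonant
  'j' at position 3: consonant
  'e' at position 4: vowel (running total: 2)
  'g' at position 5: consonant
  'b' at position 6: consonant
  'i' at position 7: vowel (running total: 3)
  'm' at position 8: consonant
Total vowels: 3

3


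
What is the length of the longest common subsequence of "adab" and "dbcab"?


LCS of "adab" and "dbcab"
DP table:
           d    b    c    a    b
      0    0    0    0    0    0
  a   0    0    0    0    1    1
  d   0    1    1    1    1    1
  a   0    1    1    1    2    2
  b   0    1    2    2    2    3
LCS length = dp[4][5] = 3

3


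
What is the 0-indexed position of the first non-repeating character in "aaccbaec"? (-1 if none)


Input: aaccbaec
Character frequencies:
  'a': 3
  'b': 1
  'c': 3
  'e': 1
Scanning left to right for freq == 1:
  Position 0 ('a'): freq=3, skip
  Position 1 ('a'): freq=3, skip
  Position 2 ('c'): freq=3, skip
  Position 3 ('c'): freq=3, skip
  Position 4 ('b'): unique! => answer = 4

4


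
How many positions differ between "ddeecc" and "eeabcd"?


Comparing "ddeecc" and "eeabcd" position by position:
  Position 0: 'd' vs 'e' => DIFFER
  Position 1: 'd' vs 'e' => DIFFER
  Position 2: 'e' vs 'a' => DIFFER
  Position 3: 'e' vs 'b' => DIFFER
  Position 4: 'c' vs 'c' => same
  Position 5: 'c' vs 'd' => DIFFER
Positions that differ: 5

5


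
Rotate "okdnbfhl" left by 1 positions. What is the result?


Input: "okdnbfhl", rotate left by 1
First 1 characters: "o"
Remaining characters: "kdnbfhl"
Concatenate remaining + first: "kdnbfhl" + "o" = "kdnbfhlo"

kdnbfhlo


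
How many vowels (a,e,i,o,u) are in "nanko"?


Input: nanko
Checking each character:
  'n' at position 0: consonant
  'a' at position 1: vowel (running total: 1)
  'n' at position 2: consonant
  'k' at position 3: consonant
  'o' at position 4: vowel (running total: 2)
Total vowels: 2

2


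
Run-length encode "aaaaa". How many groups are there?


Input: aaaaa
Scanning for consecutive runs:
  Group 1: 'a' x 5 (positions 0-4)
Total groups: 1

1


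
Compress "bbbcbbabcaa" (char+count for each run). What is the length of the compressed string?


Input: bbbcbbabcaa
Runs:
  'b' x 3 => "b3"
  'c' x 1 => "c1"
  'b' x 2 => "b2"
  'a' x 1 => "a1"
  'b' x 1 => "b1"
  'c' x 1 => "c1"
  'a' x 2 => "a2"
Compressed: "b3c1b2a1b1c1a2"
Compressed length: 14

14


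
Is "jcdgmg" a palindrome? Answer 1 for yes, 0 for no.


Input: jcdgmg
Reversed: gmgdcj
  Compare pos 0 ('j') with pos 5 ('g'): MISMATCH
  Compare pos 1 ('c') with pos 4 ('m'): MISMATCH
  Compare pos 2 ('d') with pos 3 ('g'): MISMATCH
Result: not a palindrome

0


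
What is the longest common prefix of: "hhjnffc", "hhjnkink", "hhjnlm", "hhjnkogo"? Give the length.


Words: hhjnffc, hhjnkink, hhjnlm, hhjnkogo
  Position 0: all 'h' => match
  Position 1: all 'h' => match
  Position 2: all 'j' => match
  Position 3: all 'n' => match
  Position 4: ('f', 'k', 'l', 'k') => mismatch, stop
LCP = "hhjn" (length 4)

4


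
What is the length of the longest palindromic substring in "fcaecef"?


Input: "fcaecef"
Checking substrings for palindromes:
  [3:6] "ece" (len 3) => palindrome
Longest palindromic substring: "ece" with length 3

3


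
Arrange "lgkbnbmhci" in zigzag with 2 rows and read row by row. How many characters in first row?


Zigzag "lgkbnbmhci" into 2 rows:
Placing characters:
  'l' => row 0
  'g' => row 1
  'k' => row 0
  'b' => row 1
  'n' => row 0
  'b' => row 1
  'm' => row 0
  'h' => row 1
  'c' => row 0
  'i' => row 1
Rows:
  Row 0: "lknmc"
  Row 1: "gbbhi"
First row length: 5

5


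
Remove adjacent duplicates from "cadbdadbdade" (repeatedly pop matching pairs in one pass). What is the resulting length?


Input: cadbdadbdade
Stack-based adjacent duplicate removal:
  Read 'c': push. Stack: c
  Read 'a': push. Stack: ca
  Read 'd': push. Stack: cad
  Read 'b': push. Stack: cadb
  Read 'd': push. Stack: cadbd
  Read 'a': push. Stack: cadbda
  Read 'd': push. Stack: cadbdad
  Read 'b': push. Stack: cadbdadb
  Read 'd': push. Stack: cadbdadbd
  Read 'a': push. Stack: cadbdadbda
  Read 'd': push. Stack: cadbdadbdad
  Read 'e': push. Stack: cadbdadbdade
Final stack: "cadbdadbdade" (length 12)

12


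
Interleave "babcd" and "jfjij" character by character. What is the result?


Interleaving "babcd" and "jfjij":
  Position 0: 'b' from first, 'j' from second => "bj"
  Position 1: 'a' from first, 'f' from second => "af"
  Position 2: 'b' from first, 'j' from second => "bj"
  Position 3: 'c' from first, 'i' from second => "ci"
  Position 4: 'd' from first, 'j' from second => "dj"
Result: bjafbjcidj

bjafbjcidj


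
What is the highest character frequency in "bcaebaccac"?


Input: bcaebaccac
Character counts:
  'a': 3
  'b': 2
  'c': 4
  'e': 1
Maximum frequency: 4

4


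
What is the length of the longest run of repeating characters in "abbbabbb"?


Input: "abbbabbb"
Scanning for longest run:
  Position 1 ('b'): new char, reset run to 1
  Position 2 ('b'): continues run of 'b', length=2
  Position 3 ('b'): continues run of 'b', length=3
  Position 4 ('a'): new char, reset run to 1
  Position 5 ('b'): new char, reset run to 1
  Position 6 ('b'): continues run of 'b', length=2
  Position 7 ('b'): continues run of 'b', length=3
Longest run: 'b' with length 3

3


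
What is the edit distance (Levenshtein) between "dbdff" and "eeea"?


Computing edit distance: "dbdff" -> "eeea"
DP table:
           e    e    e    a
      0    1    2    3    4
  d   1    1    2    3    4
  b   2    2    2    3    4
  d   3    3    3    3    4
  f   4    4    4    4    4
  f   5    5    5    5    5
Edit distance = dp[5][4] = 5

5


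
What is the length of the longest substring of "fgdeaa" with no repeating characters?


Input: "fgdeaa"
Sliding window (track last position of each char):
  Position 0 ('f'): window [0,0] length 1 -- new best
  Position 1 ('g'): window [0,1] length 2 -- new best
  Position 2 ('d'): window [0,2] length 3 -- new best
  Position 3 ('e'): window [0,3] length 4 -- new best
  Position 4 ('a'): window [0,4] length 5 -- new best
  Position 5 ('a'): repeat (last at 4), move window start to 5
  Position 5 ('a'): window [5,5] length 1
Longest substring with no repeats: "fgdea" with length 5

5


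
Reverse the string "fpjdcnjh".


Input: fpjdcnjh
Reading characters right to left:
  Position 7: 'h'
  Position 6: 'j'
  Position 5: 'n'
  Position 4: 'c'
  Position 3: 'd'
  Position 2: 'j'
  Position 1: 'p'
  Position 0: 'f'
Reversed: hjncdjpf

hjncdjpf


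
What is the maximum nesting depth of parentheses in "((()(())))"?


Input: "((()(())))"
Tracking depth:
  Position 0 '(': depth becomes 1
  Position 1 '(': depth becomes 2
  Position 2 '(': depth becomes 3
  Position 3 ')': depth becomes 2
  Position 4 '(': depth becomes 3
  Position 5 '(': depth becomes 4
  Position 6 ')': depth becomes 3
  Position 7 ')': depth becomes 2
  Position 8 ')': depth becomes 1
  Position 9 ')': depth becomes 0
Maximum depth reached: 4

4


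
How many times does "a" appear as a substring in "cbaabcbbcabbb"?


Searching for "a" in "cbaabcbbcabbb"
Scanning each position:
  Position 0: "c" => no
  Position 1: "b" => no
  Position 2: "a" => MATCH
  Position 3: "a" => MATCH
  Position 4: "b" => no
  Position 5: "c" => no
  Position 6: "b" => no
  Position 7: "b" => no
  Position 8: "c" => no
  Position 9: "a" => MATCH
  Position 10: "b" => no
  Position 11: "b" => no
  Position 12: "b" => no
Total occurrences: 3

3


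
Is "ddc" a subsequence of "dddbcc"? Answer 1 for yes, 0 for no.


Check if "ddc" is a subsequence of "dddbcc"
Greedy scan:
  Position 0 ('d'): matches sub[0] = 'd'
  Position 1 ('d'): matches sub[1] = 'd'
  Position 2 ('d'): no match needed
  Position 3 ('b'): no match needed
  Position 4 ('c'): matches sub[2] = 'c'
  Position 5 ('c'): no match needed
All 3 characters matched => is a subsequence

1


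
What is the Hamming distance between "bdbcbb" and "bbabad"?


Comparing "bdbcbb" and "bbabad" position by position:
  Position 0: 'b' vs 'b' => same
  Position 1: 'd' vs 'b' => differ
  Position 2: 'b' vs 'a' => differ
  Position 3: 'c' vs 'b' => differ
  Position 4: 'b' vs 'a' => differ
  Position 5: 'b' vs 'd' => differ
Total differences (Hamming distance): 5

5


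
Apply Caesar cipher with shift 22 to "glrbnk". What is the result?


Caesar cipher: shift "glrbnk" by 22
  'g' (pos 6) + 22 = pos 2 = 'c'
  'l' (pos 11) + 22 = pos 7 = 'h'
  'r' (pos 17) + 22 = pos 13 = 'n'
  'b' (pos 1) + 22 = pos 23 = 'x'
  'n' (pos 13) + 22 = pos 9 = 'j'
  'k' (pos 10) + 22 = pos 6 = 'g'
Result: chnxjg

chnxjg


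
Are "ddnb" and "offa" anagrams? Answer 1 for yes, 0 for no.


Strings: "ddnb", "offa"
Sorted first:  bddn
Sorted second: affo
Differ at position 0: 'b' vs 'a' => not anagrams

0


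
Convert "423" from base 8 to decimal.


Input: "423" in base 8
Positional expansion:
  Digit '4' (value 4) x 8^2 = 256
  Digit '2' (value 2) x 8^1 = 16
  Digit '3' (value 3) x 8^0 = 3
Sum = 275

275


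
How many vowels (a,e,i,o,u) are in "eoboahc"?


Input: eoboahc
Checking each character:
  'e' at position 0: vowel (running total: 1)
  'o' at position 1: vowel (running total: 2)
  'b' at position 2: consonant
  'o' at position 3: vowel (running total: 3)
  'a' at position 4: vowel (running total: 4)
  'h' at position 5: consonant
  'c' at position 6: consonant
Total vowels: 4

4


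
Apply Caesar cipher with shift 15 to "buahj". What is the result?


Caesar cipher: shift "buahj" by 15
  'b' (pos 1) + 15 = pos 16 = 'q'
  'u' (pos 20) + 15 = pos 9 = 'j'
  'a' (pos 0) + 15 = pos 15 = 'p'
  'h' (pos 7) + 15 = pos 22 = 'w'
  'j' (pos 9) + 15 = pos 24 = 'y'
Result: qjpwy

qjpwy


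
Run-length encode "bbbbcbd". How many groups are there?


Input: bbbbcbd
Scanning for consecutive runs:
  Group 1: 'b' x 4 (positions 0-3)
  Group 2: 'c' x 1 (positions 4-4)
  Group 3: 'b' x 1 (positions 5-5)
  Group 4: 'd' x 1 (positions 6-6)
Total groups: 4

4


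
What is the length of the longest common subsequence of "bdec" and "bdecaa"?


LCS of "bdec" and "bdecaa"
DP table:
           b    d    e    c    a    a
      0    0    0    0    0    0    0
  b   0    1    1    1    1    1    1
  d   0    1    2    2    2    2    2
  e   0    1    2    3    3    3    3
  c   0    1    2    3    4    4    4
LCS length = dp[4][6] = 4

4


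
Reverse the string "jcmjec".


Input: jcmjec
Reading characters right to left:
  Position 5: 'c'
  Position 4: 'e'
  Position 3: 'j'
  Position 2: 'm'
  Position 1: 'c'
  Position 0: 'j'
Reversed: cejmcj

cejmcj


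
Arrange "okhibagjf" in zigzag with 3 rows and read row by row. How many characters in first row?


Zigzag "okhibagjf" into 3 rows:
Placing characters:
  'o' => row 0
  'k' => row 1
  'h' => row 2
  'i' => row 1
  'b' => row 0
  'a' => row 1
  'g' => row 2
  'j' => row 1
  'f' => row 0
Rows:
  Row 0: "obf"
  Row 1: "kiaj"
  Row 2: "hg"
First row length: 3

3


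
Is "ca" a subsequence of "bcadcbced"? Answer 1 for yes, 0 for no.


Check if "ca" is a subsequence of "bcadcbced"
Greedy scan:
  Position 0 ('b'): no match needed
  Position 1 ('c'): matches sub[0] = 'c'
  Position 2 ('a'): matches sub[1] = 'a'
  Position 3 ('d'): no match needed
  Position 4 ('c'): no match needed
  Position 5 ('b'): no match needed
  Position 6 ('c'): no match needed
  Position 7 ('e'): no match needed
  Position 8 ('d'): no match needed
All 2 characters matched => is a subsequence

1


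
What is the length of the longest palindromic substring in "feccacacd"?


Input: "feccacacd"
Checking substrings for palindromes:
  [3:8] "cacac" (len 5) => palindrome
  [3:6] "cac" (len 3) => palindrome
  [4:7] "aca" (len 3) => palindrome
  [5:8] "cac" (len 3) => palindrome
  [2:4] "cc" (len 2) => palindrome
Longest palindromic substring: "cacac" with length 5

5


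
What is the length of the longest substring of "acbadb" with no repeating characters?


Input: "acbadb"
Sliding window (track last position of each char):
  Position 0 ('a'): window [0,0] length 1 -- new best
  Position 1 ('c'): window [0,1] length 2 -- new best
  Position 2 ('b'): window [0,2] length 3 -- new best
  Position 3 ('a'): repeat (last at 0), move window start to 1
  Position 3 ('a'): window [1,3] length 3
  Position 4 ('d'): window [1,4] length 4 -- new best
  Position 5 ('b'): repeat (last at 2), move window start to 3
  Position 5 ('b'): window [3,5] length 3
Longest substring with no repeats: "cbad" with length 4

4


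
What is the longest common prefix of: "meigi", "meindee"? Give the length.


Words: meigi, meindee
  Position 0: all 'm' => match
  Position 1: all 'e' => match
  Position 2: all 'i' => match
  Position 3: ('g', 'n') => mismatch, stop
LCP = "mei" (length 3)

3


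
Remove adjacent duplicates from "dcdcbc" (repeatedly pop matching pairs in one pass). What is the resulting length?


Input: dcdcbc
Stack-based adjacent duplicate removal:
  Read 'd': push. Stack: d
  Read 'c': push. Stack: dc
  Read 'd': push. Stack: dcd
  Read 'c': push. Stack: dcdc
  Read 'b': push. Stack: dcdcb
  Read 'c': push. Stack: dcdcbc
Final stack: "dcdcbc" (length 6)

6


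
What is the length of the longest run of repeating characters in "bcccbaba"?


Input: "bcccbaba"
Scanning for longest run:
  Position 1 ('c'): new char, reset run to 1
  Position 2 ('c'): continues run of 'c', length=2
  Position 3 ('c'): continues run of 'c', length=3
  Position 4 ('b'): new char, reset run to 1
  Position 5 ('a'): new char, reset run to 1
  Position 6 ('b'): new char, reset run to 1
  Position 7 ('a'): new char, reset run to 1
Longest run: 'c' with length 3

3


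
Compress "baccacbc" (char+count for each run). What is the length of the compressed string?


Input: baccacbc
Runs:
  'b' x 1 => "b1"
  'a' x 1 => "a1"
  'c' x 2 => "c2"
  'a' x 1 => "a1"
  'c' x 1 => "c1"
  'b' x 1 => "b1"
  'c' x 1 => "c1"
Compressed: "b1a1c2a1c1b1c1"
Compressed length: 14

14


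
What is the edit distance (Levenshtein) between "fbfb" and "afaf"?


Computing edit distance: "fbfb" -> "afaf"
DP table:
           a    f    a    f
      0    1    2    3    4
  f   1    1    1    2    3
  b   2    2    2    2    3
  f   3    3    2    3    2
  b   4    4    3    3    3
Edit distance = dp[4][4] = 3

3


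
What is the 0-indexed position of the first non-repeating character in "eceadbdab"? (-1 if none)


Input: eceadbdab
Character frequencies:
  'a': 2
  'b': 2
  'c': 1
  'd': 2
  'e': 2
Scanning left to right for freq == 1:
  Position 0 ('e'): freq=2, skip
  Position 1 ('c'): unique! => answer = 1

1


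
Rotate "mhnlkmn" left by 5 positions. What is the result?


Input: "mhnlkmn", rotate left by 5
First 5 characters: "mhnlk"
Remaining characters: "mn"
Concatenate remaining + first: "mn" + "mhnlk" = "mnmhnlk"

mnmhnlk


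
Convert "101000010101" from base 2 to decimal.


Input: "101000010101" in base 2
Positional expansion:
  Digit '1' (value 1) x 2^11 = 2048
  Digit '0' (value 0) x 2^10 = 0
  Digit '1' (value 1) x 2^9 = 512
  Digit '0' (value 0) x 2^8 = 0
  Digit '0' (value 0) x 2^7 = 0
  Digit '0' (value 0) x 2^6 = 0
  Digit '0' (value 0) x 2^5 = 0
  Digit '1' (value 1) x 2^4 = 16
  Digit '0' (value 0) x 2^3 = 0
  Digit '1' (value 1) x 2^2 = 4
  Digit '0' (value 0) x 2^1 = 0
  Digit '1' (value 1) x 2^0 = 1
Sum = 2581

2581


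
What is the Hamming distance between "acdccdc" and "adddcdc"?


Comparing "acdccdc" and "adddcdc" position by position:
  Position 0: 'a' vs 'a' => same
  Position 1: 'c' vs 'd' => differ
  Position 2: 'd' vs 'd' => same
  Position 3: 'c' vs 'd' => differ
  Position 4: 'c' vs 'c' => same
  Position 5: 'd' vs 'd' => same
  Position 6: 'c' vs 'c' => same
Total differences (Hamming distance): 2

2


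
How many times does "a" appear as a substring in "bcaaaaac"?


Searching for "a" in "bcaaaaac"
Scanning each position:
  Position 0: "b" => no
  Position 1: "c" => no
  Position 2: "a" => MATCH
  Position 3: "a" => MATCH
  Position 4: "a" => MATCH
  Position 5: "a" => MATCH
  Position 6: "a" => MATCH
  Position 7: "c" => no
Total occurrences: 5

5


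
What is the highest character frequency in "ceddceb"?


Input: ceddceb
Character counts:
  'b': 1
  'c': 2
  'd': 2
  'e': 2
Maximum frequency: 2

2


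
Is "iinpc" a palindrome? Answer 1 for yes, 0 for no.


Input: iinpc
Reversed: cpnii
  Compare pos 0 ('i') with pos 4 ('c'): MISMATCH
  Compare pos 1 ('i') with pos 3 ('p'): MISMATCH
Result: not a palindrome

0


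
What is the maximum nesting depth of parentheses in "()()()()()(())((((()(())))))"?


Input: "()()()()()(())((((()(())))))"
Tracking depth:
  Position 0 '(': depth becomes 1
  Position 1 ')': depth becomes 0
  Position 2 '(': depth becomes 1
  Position 3 ')': depth becomes 0
  Position 4 '(': depth becomes 1
  Position 5 ')': depth becomes 0
  Position 6 '(': depth becomes 1
  Position 7 ')': depth becomes 0
  Position 8 '(': depth becomes 1
  Position 9 ')': depth becomes 0
  Position 10 '(': depth becomes 1
  Position 11 '(': depth becomes 2
  Position 12 ')': depth becomes 1
  Position 13 ')': depth becomes 0
  Position 14 '(': depth becomes 1
  Position 15 '(': depth becomes 2
  Position 16 '(': depth becomes 3
  Position 17 '(': depth becomes 4
  Position 18 '(': depth becomes 5
  Position 19 ')': depth becomes 4
  Position 20 '(': depth becomes 5
  Position 21 '(': depth becomes 6
  Position 22 ')': depth becomes 5
  Position 23 ')': depth becomes 4
  Position 24 ')': depth becomes 3
  Position 25 ')': depth becomes 2
  Position 26 ')': depth becomes 1
  Position 27 ')': depth becomes 0
Maximum depth reached: 6

6


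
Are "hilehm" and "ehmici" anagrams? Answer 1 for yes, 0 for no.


Strings: "hilehm", "ehmici"
Sorted first:  ehhilm
Sorted second: cehiim
Differ at position 0: 'e' vs 'c' => not anagrams

0


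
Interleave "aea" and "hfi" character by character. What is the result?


Interleaving "aea" and "hfi":
  Position 0: 'a' from first, 'h' from second => "ah"
  Position 1: 'e' from first, 'f' from second => "ef"
  Position 2: 'a' from first, 'i' from second => "ai"
Result: ahefai

ahefai


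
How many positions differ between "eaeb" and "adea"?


Comparing "eaeb" and "adea" position by position:
  Position 0: 'e' vs 'a' => DIFFER
  Position 1: 'a' vs 'd' => DIFFER
  Position 2: 'e' vs 'e' => same
  Position 3: 'b' vs 'a' => DIFFER
Positions that differ: 3

3


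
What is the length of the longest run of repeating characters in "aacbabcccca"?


Input: "aacbabcccca"
Scanning for longest run:
  Position 1 ('a'): continues run of 'a', length=2
  Position 2 ('c'): new char, reset run to 1
  Position 3 ('b'): new char, reset run to 1
  Position 4 ('a'): new char, reset run to 1
  Position 5 ('b'): new char, reset run to 1
  Position 6 ('c'): new char, reset run to 1
  Position 7 ('c'): continues run of 'c', length=2
  Position 8 ('c'): continues run of 'c', length=3
  Position 9 ('c'): continues run of 'c', length=4
  Position 10 ('a'): new char, reset run to 1
Longest run: 'c' with length 4

4


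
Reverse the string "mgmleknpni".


Input: mgmleknpni
Reading characters right to left:
  Position 9: 'i'
  Position 8: 'n'
  Position 7: 'p'
  Position 6: 'n'
  Position 5: 'k'
  Position 4: 'e'
  Position 3: 'l'
  Position 2: 'm'
  Position 1: 'g'
  Position 0: 'm'
Reversed: inpnkelmgm

inpnkelmgm


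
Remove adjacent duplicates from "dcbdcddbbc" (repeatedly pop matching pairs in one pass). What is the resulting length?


Input: dcbdcddbbc
Stack-based adjacent duplicate removal:
  Read 'd': push. Stack: d
  Read 'c': push. Stack: dc
  Read 'b': push. Stack: dcb
  Read 'd': push. Stack: dcbd
  Read 'c': push. Stack: dcbdc
  Read 'd': push. Stack: dcbdcd
  Read 'd': matches stack top 'd' => pop. Stack: dcbdc
  Read 'b': push. Stack: dcbdcb
  Read 'b': matches stack top 'b' => pop. Stack: dcbdc
  Read 'c': matches stack top 'c' => pop. Stack: dcbd
Final stack: "dcbd" (length 4)

4


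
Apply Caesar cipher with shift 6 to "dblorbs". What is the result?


Caesar cipher: shift "dblorbs" by 6
  'd' (pos 3) + 6 = pos 9 = 'j'
  'b' (pos 1) + 6 = pos 7 = 'h'
  'l' (pos 11) + 6 = pos 17 = 'r'
  'o' (pos 14) + 6 = pos 20 = 'u'
  'r' (pos 17) + 6 = pos 23 = 'x'
  'b' (pos 1) + 6 = pos 7 = 'h'
  's' (pos 18) + 6 = pos 24 = 'y'
Result: jhruxhy

jhruxhy


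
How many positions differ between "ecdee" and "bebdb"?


Comparing "ecdee" and "bebdb" position by position:
  Position 0: 'e' vs 'b' => DIFFER
  Position 1: 'c' vs 'e' => DIFFER
  Position 2: 'd' vs 'b' => DIFFER
  Position 3: 'e' vs 'd' => DIFFER
  Position 4: 'e' vs 'b' => DIFFER
Positions that differ: 5

5


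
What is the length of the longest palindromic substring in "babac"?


Input: "babac"
Checking substrings for palindromes:
  [0:3] "bab" (len 3) => palindrome
  [1:4] "aba" (len 3) => palindrome
Longest palindromic substring: "bab" with length 3

3


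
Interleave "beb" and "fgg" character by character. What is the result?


Interleaving "beb" and "fgg":
  Position 0: 'b' from first, 'f' from second => "bf"
  Position 1: 'e' from first, 'g' from second => "eg"
  Position 2: 'b' from first, 'g' from second => "bg"
Result: bfegbg

bfegbg


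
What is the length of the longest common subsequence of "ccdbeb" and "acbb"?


LCS of "ccdbeb" and "acbb"
DP table:
           a    c    b    b
      0    0    0    0    0
  c   0    0    1    1    1
  c   0    0    1    1    1
  d   0    0    1    1    1
  b   0    0    1    2    2
  e   0    0    1    2    2
  b   0    0    1    2    3
LCS length = dp[6][4] = 3

3


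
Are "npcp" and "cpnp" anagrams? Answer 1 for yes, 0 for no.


Strings: "npcp", "cpnp"
Sorted first:  cnpp
Sorted second: cnpp
Sorted forms match => anagrams

1


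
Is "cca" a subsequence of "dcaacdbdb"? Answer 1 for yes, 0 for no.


Check if "cca" is a subsequence of "dcaacdbdb"
Greedy scan:
  Position 0 ('d'): no match needed
  Position 1 ('c'): matches sub[0] = 'c'
  Position 2 ('a'): no match needed
  Position 3 ('a'): no match needed
  Position 4 ('c'): matches sub[1] = 'c'
  Position 5 ('d'): no match needed
  Position 6 ('b'): no match needed
  Position 7 ('d'): no match needed
  Position 8 ('b'): no match needed
Only matched 2/3 characters => not a subsequence

0


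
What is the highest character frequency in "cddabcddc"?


Input: cddabcddc
Character counts:
  'a': 1
  'b': 1
  'c': 3
  'd': 4
Maximum frequency: 4

4


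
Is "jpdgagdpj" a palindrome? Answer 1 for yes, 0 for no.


Input: jpdgagdpj
Reversed: jpdgagdpj
  Compare pos 0 ('j') with pos 8 ('j'): match
  Compare pos 1 ('p') with pos 7 ('p'): match
  Compare pos 2 ('d') with pos 6 ('d'): match
  Compare pos 3 ('g') with pos 5 ('g'): match
Result: palindrome

1


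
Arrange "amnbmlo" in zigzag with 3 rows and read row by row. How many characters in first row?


Zigzag "amnbmlo" into 3 rows:
Placing characters:
  'a' => row 0
  'm' => row 1
  'n' => row 2
  'b' => row 1
  'm' => row 0
  'l' => row 1
  'o' => row 2
Rows:
  Row 0: "am"
  Row 1: "mbl"
  Row 2: "no"
First row length: 2

2


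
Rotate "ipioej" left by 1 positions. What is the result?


Input: "ipioej", rotate left by 1
First 1 characters: "i"
Remaining characters: "pioej"
Concatenate remaining + first: "pioej" + "i" = "pioeji"

pioeji


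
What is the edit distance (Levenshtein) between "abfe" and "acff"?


Computing edit distance: "abfe" -> "acff"
DP table:
           a    c    f    f
      0    1    2    3    4
  a   1    0    1    2    3
  b   2    1    1    2    3
  f   3    2    2    1    2
  e   4    3    3    2    2
Edit distance = dp[4][4] = 2

2


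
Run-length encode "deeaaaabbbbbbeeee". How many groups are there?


Input: deeaaaabbbbbbeeee
Scanning for consecutive runs:
  Group 1: 'd' x 1 (positions 0-0)
  Group 2: 'e' x 2 (positions 1-2)
  Group 3: 'a' x 4 (positions 3-6)
  Group 4: 'b' x 6 (positions 7-12)
  Group 5: 'e' x 4 (positions 13-16)
Total groups: 5

5


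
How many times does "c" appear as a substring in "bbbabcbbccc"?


Searching for "c" in "bbbabcbbccc"
Scanning each position:
  Position 0: "b" => no
  Position 1: "b" => no
  Position 2: "b" => no
  Position 3: "a" => no
  Position 4: "b" => no
  Position 5: "c" => MATCH
  Position 6: "b" => no
  Position 7: "b" => no
  Position 8: "c" => MATCH
  Position 9: "c" => MATCH
  Position 10: "c" => MATCH
Total occurrences: 4

4


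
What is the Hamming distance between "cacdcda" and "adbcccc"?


Comparing "cacdcda" and "adbcccc" position by position:
  Position 0: 'c' vs 'a' => differ
  Position 1: 'a' vs 'd' => differ
  Position 2: 'c' vs 'b' => differ
  Position 3: 'd' vs 'c' => differ
  Position 4: 'c' vs 'c' => same
  Position 5: 'd' vs 'c' => differ
  Position 6: 'a' vs 'c' => differ
Total differences (Hamming distance): 6

6


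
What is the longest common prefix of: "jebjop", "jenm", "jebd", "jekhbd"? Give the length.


Words: jebjop, jenm, jebd, jekhbd
  Position 0: all 'j' => match
  Position 1: all 'e' => match
  Position 2: ('b', 'n', 'b', 'k') => mismatch, stop
LCP = "je" (length 2)

2


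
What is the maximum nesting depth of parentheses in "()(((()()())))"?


Input: "()(((()()())))"
Tracking depth:
  Position 0 '(': depth becomes 1
  Position 1 ')': depth becomes 0
  Position 2 '(': depth becomes 1
  Position 3 '(': depth becomes 2
  Position 4 '(': depth becomes 3
  Position 5 '(': depth becomes 4
  Position 6 ')': depth becomes 3
  Position 7 '(': depth becomes 4
  Position 8 ')': depth becomes 3
  Position 9 '(': depth becomes 4
  Position 10 ')': depth becomes 3
  Position 11 ')': depth becomes 2
  Position 12 ')': depth becomes 1
  Position 13 ')': depth becomes 0
Maximum depth reached: 4

4


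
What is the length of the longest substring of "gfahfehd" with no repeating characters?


Input: "gfahfehd"
Sliding window (track last position of each char):
  Position 0 ('g'): window [0,0] length 1 -- new best
  Position 1 ('f'): window [0,1] length 2 -- new best
  Position 2 ('a'): window [0,2] length 3 -- new best
  Position 3 ('h'): window [0,3] length 4 -- new best
  Position 4 ('f'): repeat (last at 1), move window start to 2
  Position 4 ('f'): window [2,4] length 3
  Position 5 ('e'): window [2,5] length 4
  Position 6 ('h'): repeat (last at 3), move window start to 4
  Position 6 ('h'): window [4,6] length 3
  Position 7 ('d'): window [4,7] length 4
Longest substring with no repeats: "gfah" with length 4

4


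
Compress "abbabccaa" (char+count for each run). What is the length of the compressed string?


Input: abbabccaa
Runs:
  'a' x 1 => "a1"
  'b' x 2 => "b2"
  'a' x 1 => "a1"
  'b' x 1 => "b1"
  'c' x 2 => "c2"
  'a' x 2 => "a2"
Compressed: "a1b2a1b1c2a2"
Compressed length: 12

12


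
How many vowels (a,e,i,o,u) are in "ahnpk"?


Input: ahnpk
Checking each character:
  'a' at position 0: vowel (running total: 1)
  'h' at position 1: consonant
  'n' at position 2: consonant
  'p' at position 3: consonant
  'k' at position 4: consonant
Total vowels: 1

1


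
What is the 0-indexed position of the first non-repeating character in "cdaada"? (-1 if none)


Input: cdaada
Character frequencies:
  'a': 3
  'c': 1
  'd': 2
Scanning left to right for freq == 1:
  Position 0 ('c'): unique! => answer = 0

0


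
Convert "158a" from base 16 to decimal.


Input: "158a" in base 16
Positional expansion:
  Digit '1' (value 1) x 16^3 = 4096
  Digit '5' (value 5) x 16^2 = 1280
  Digit '8' (value 8) x 16^1 = 128
  Digit 'a' (value 10) x 16^0 = 10
Sum = 5514

5514


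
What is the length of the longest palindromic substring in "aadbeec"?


Input: "aadbeec"
Checking substrings for palindromes:
  [0:2] "aa" (len 2) => palindrome
  [4:6] "ee" (len 2) => palindrome
Longest palindromic substring: "aa" with length 2

2


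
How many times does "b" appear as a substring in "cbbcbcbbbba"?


Searching for "b" in "cbbcbcbbbba"
Scanning each position:
  Position 0: "c" => no
  Position 1: "b" => MATCH
  Position 2: "b" => MATCH
  Position 3: "c" => no
  Position 4: "b" => MATCH
  Position 5: "c" => no
  Position 6: "b" => MATCH
  Position 7: "b" => MATCH
  Position 8: "b" => MATCH
  Position 9: "b" => MATCH
  Position 10: "a" => no
Total occurrences: 7

7
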